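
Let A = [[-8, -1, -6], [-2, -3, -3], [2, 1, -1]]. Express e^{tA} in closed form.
A has Jordan form J = [[-4, 1, 0], [0, -4, 1], [0, 0, -4]] with A = PJP^{-1}, so e^{tA} = P e^{tJ} P^{-1}.

For a Jordan block J_k(λ), e^{tJ_k(λ)} = e^{λt} · (I + tN + t^2 N^2/2! + ... + t^{k-1} N^{k-1}/(k-1)!) where N is the nilpotent superdiagonal part.

Assembling the blocks and conjugating back gives the entries of e^{tA} as shown above.

e^{tA} = [[(3*t^2 - 4*t + 1)*e^{-4*t}, t*(-3*t - 2)*e^{-4*t}/2, 3*t*(3*t - 4)*e^{-4*t}/2], [-2*t*e^{-4*t}, (t + 1)*e^{-4*t}, -3*t*e^{-4*t}], [2*t*(1 - t)*e^{-4*t}, t*(t + 1)*e^{-4*t}, (-3*t^2 + 3*t + 1)*e^{-4*t}]]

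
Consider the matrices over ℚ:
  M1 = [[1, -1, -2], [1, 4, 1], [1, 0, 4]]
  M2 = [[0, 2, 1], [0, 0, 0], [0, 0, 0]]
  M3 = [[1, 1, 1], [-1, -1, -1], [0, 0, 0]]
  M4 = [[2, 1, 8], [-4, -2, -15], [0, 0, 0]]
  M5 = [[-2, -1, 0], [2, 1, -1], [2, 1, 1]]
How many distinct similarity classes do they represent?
3 classes: {M1}, {M2, M3}, {M4, M5}

Characteristic polynomials: χ_{M1} = (x - 3)^3, χ_{M2} = x^3, χ_{M3} = x^3, χ_{M4} = x^3, χ_{M5} = x^3.

{M1}: invariant factors (x - 3)^3.

{M2, M3}: invariant factors x, x^2.

{M4, M5}: invariant factors x^3.

Matrices are similar if and only if their invariant-factor lists agree; the partition into similarity classes is {M1}, {M2, M3}, {M4, M5}.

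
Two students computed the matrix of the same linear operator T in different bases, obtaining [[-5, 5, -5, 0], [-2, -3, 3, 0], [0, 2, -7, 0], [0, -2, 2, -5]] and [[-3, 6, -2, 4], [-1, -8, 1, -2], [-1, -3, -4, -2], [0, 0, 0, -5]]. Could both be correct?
Both have characteristic polynomial (x + 5)^4, but the minimal polynomial of A is (x + 5)^3 while the minimal polynomial of B is (x + 5)^2. The minimal polynomial is a similarity invariant, so A and B are not similar.

No.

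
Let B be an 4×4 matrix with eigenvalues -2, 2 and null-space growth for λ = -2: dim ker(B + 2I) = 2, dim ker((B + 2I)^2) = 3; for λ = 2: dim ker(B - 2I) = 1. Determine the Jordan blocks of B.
λ = -2: successive nullity increments [2, 1] count blocks of size ≥ k; block sizes are [2, 1].
λ = 2: successive nullity increments [1] count blocks of size ≥ k; block sizes are [1].

Jordan blocks: (-2, 2), (-2, 1), (2, 1)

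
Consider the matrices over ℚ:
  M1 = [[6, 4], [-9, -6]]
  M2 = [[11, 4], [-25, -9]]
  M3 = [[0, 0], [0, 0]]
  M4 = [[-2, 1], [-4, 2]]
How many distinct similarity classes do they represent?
Characteristic polynomials: χ_{M1} = x^2, χ_{M2} = (x - 1)^2, χ_{M3} = x^2, χ_{M4} = x^2.

{M1, M4}: invariant factors x^2.

{M2}: invariant factors (x - 1)^2.

{M3}: invariant factors x, x.

Matrices are similar if and only if their invariant-factor lists agree; the partition into similarity classes is {M1, M4}, {M2}, {M3}.

3 classes: {M1, M4}, {M2}, {M3}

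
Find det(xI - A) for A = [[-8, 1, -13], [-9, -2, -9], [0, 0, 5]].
χ_A(x) = (x - 5)(x + 5)^2

xI - A = [[x + 8, -1, 13], [9, x + 2, 9], [0, 0, x - 5]].

Expanding det(xI - A) along the first row:
det(xI - A) = + (x + 8)·det([[x + 2, 9], [0, x - 5]]) - (-1)·det([[9, 9], [0, x - 5]]) + (13)·det([[9, x + 2], [0, 0]]).

Evaluating gives χ_A(x) = x^3 + 5x^2 - 25x - 125 = (x - 5)(x + 5)^2.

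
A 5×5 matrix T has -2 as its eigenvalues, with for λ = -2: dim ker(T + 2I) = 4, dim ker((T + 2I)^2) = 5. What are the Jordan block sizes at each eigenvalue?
λ = -2: successive nullity increments [4, 1] count blocks of size ≥ k; block sizes are [2, 1, 1, 1].

Jordan blocks: (-2, 2), (-2, 1), (-2, 1), (-2, 1)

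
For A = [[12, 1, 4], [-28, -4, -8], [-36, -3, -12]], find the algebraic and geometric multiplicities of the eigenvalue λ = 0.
algebraic multiplicity 1, geometric multiplicity 1

The characteristic polynomial is x(x + 2)^2, so the factor x appears with exponent 1: the algebraic multiplicity is 1.

rank(A) = 2, so the eigenspace has dimension 3 - 2 = 1: the geometric multiplicity is 1.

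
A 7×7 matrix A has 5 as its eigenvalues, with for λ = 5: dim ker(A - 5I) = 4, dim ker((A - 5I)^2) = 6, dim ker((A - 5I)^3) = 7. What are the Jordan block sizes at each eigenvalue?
Jordan blocks: (5, 3), (5, 2), (5, 1), (5, 1)

λ = 5: successive nullity increments [4, 2, 1] count blocks of size ≥ k; block sizes are [3, 2, 1, 1].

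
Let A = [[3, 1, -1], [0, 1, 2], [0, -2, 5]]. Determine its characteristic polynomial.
xI - A = [[x - 3, -1, 1], [0, x - 1, -2], [0, 2, x - 5]].

Expanding det(xI - A) along the first row:
det(xI - A) = + (x - 3)·det([[x - 1, -2], [2, x - 5]]) - (-1)·det([[0, -2], [0, x - 5]]) + (1)·det([[0, x - 1], [0, 2]]).

Evaluating gives χ_A(x) = x^3 - 9x^2 + 27x - 27 = (x - 3)^3.

χ_A(x) = (x - 3)^3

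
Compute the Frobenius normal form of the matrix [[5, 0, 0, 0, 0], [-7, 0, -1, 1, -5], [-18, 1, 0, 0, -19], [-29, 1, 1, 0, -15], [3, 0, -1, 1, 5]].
The invariant factors of A (the non-unit diagonal entries of the Smith normal form of xI - A over ℚ[x]) are x - 5, (x - 5)(x^3 - 4x - 2), each dividing the next. The characteristic polynomial is their product, (x - 5)^2(x^3 - 4x - 2).

The rational canonical form is the block-diagonal matrix of companion matrices C(f_i):
R = [[5, 0, 0, 0, 0], [0, 0, 0, 0, -10], [0, 1, 0, 0, -18], [0, 0, 1, 0, 4], [0, 0, 0, 1, 5]].

Note the characteristic polynomial does not split into linear factors over ℚ, so A has no Jordan form over ℚ; the rational canonical form exists over any field.

R = [[5, 0, 0, 0, 0], [0, 0, 0, 0, -10], [0, 1, 0, 0, -18], [0, 0, 1, 0, 4], [0, 0, 0, 1, 5]]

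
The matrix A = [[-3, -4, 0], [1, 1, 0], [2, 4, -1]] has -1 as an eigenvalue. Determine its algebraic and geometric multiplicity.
algebraic multiplicity 3, geometric multiplicity 2

The characteristic polynomial is (x + 1)^3, so the factor x + 1 appears with exponent 3: the algebraic multiplicity is 3.

rank(A + I) = 1, so the eigenspace has dimension 3 - 1 = 2: the geometric multiplicity is 2.

Since 2 < 3, A is not diagonalizable.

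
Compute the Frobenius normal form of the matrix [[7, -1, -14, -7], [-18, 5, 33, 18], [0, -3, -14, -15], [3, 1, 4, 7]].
The invariant factors of A (the non-unit diagonal entries of the Smith normal form of xI - A over ℚ[x]) are (x - 5)(x - 1)^2(x + 2), each dividing the next. The characteristic polynomial is their product, (x - 5)(x - 1)^2(x + 2).

The rational canonical form is the block-diagonal matrix of companion matrices C(f_i):
R = [[0, 0, 0, 10], [1, 0, 0, -17], [0, 1, 0, 3], [0, 0, 1, 5]].

R = [[0, 0, 0, 10], [1, 0, 0, -17], [0, 1, 0, 3], [0, 0, 1, 5]]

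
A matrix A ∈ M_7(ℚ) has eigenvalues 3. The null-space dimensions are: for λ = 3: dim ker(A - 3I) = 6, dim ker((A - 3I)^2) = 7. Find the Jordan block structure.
λ = 3: successive nullity increments [6, 1] count blocks of size ≥ k; block sizes are [2, 1, 1, 1, 1, 1].

Jordan blocks: (3, 2), (3, 1), (3, 1), (3, 1), (3, 1), (3, 1)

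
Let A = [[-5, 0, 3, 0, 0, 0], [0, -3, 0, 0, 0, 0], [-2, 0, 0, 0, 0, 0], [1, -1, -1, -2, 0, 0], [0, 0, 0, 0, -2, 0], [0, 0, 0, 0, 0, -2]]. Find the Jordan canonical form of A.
J = [[-3, 0, 0, 0, 0, 0], [0, -3, 0, 0, 0, 0], [0, 0, -2, 0, 0, 0], [0, 0, 0, -2, 0, 0], [0, 0, 0, 0, -2, 0], [0, 0, 0, 0, 0, -2]]

The characteristic polynomial is det(xI - A) = (x + 2)^4(x + 3)^2, so the eigenvalues are -3 (algebraic multiplicity 2), -2 (algebraic multiplicity 4).

For λ = -3: rank(A + 3I) = 4. The eigenspace has dimension 6 - 4 = 2, so there are 2 Jordan blocks; the rank sequence gives block sizes [1, 1].

For λ = -2: rank(A + 2I) = 2. The eigenspace has dimension 6 - 2 = 4, so there are 4 Jordan blocks; the rank sequence gives block sizes [1, 1, 1, 1].

Assembling the blocks gives the Jordan form J above.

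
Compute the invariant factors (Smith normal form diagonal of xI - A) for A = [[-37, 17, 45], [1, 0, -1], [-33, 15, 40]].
(x - 1)^3

The Jordan structure of A has elementary divisors (x - 1)^3. Arranging the block sizes at each eigenvalue in decreasing order and taking row products gives the invariant factors.

Invariant factors (smallest first, each dividing the next): (x - 1)^3.

Check: the last factor (x - 1)^3 is the minimal polynomial, and the product (x - 1)^3 is the characteristic polynomial.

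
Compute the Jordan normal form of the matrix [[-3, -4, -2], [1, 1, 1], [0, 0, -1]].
J = [[-1, 1, 0], [0, -1, 0], [0, 0, -1]]

The characteristic polynomial is det(xI - A) = (x + 1)^3, so the eigenvalues are -1 (algebraic multiplicity 3).

For λ = -1: rank(A + I) = 1, rank((A + I)^2) = 0. The eigenspace has dimension 3 - 1 = 2, so there are 2 Jordan blocks; the rank sequence gives block sizes [2, 1].

Assembling the blocks gives the Jordan form J above.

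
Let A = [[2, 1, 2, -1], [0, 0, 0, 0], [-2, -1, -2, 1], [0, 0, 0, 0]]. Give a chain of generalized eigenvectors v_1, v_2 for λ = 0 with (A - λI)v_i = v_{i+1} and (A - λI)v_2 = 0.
v_1 = [[0, 1, 0, 0]]^T, v_2 = [[1, 0, -1, 0]]^T

We seek v_1 ∈ ker(A^2) \ ker(A), then set v_{i+1} = A v_i.

One such chain is v_1 = [[0, 1, 0, 0]]^T, v_2 = [[1, 0, -1, 0]]^T. Check: A v_2 = [[0, 0, 0, 0]]^T = 0.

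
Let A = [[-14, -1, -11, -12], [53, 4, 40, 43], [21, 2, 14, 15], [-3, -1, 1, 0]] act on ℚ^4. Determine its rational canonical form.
The invariant factors of A (the non-unit diagonal entries of the Smith normal form of xI - A over ℚ[x]) are (x^2 - 2x - 2)^2, each dividing the next. The characteristic polynomial is their product, (x^2 - 2x - 2)^2.

The rational canonical form is the block-diagonal matrix of companion matrices C(f_i):
R = [[0, 0, 0, -4], [1, 0, 0, -8], [0, 1, 0, 0], [0, 0, 1, 4]].

Note the characteristic polynomial does not split into linear factors over ℚ, so A has no Jordan form over ℚ; the rational canonical form exists over any field.

R = [[0, 0, 0, -4], [1, 0, 0, -8], [0, 1, 0, 0], [0, 0, 1, 4]]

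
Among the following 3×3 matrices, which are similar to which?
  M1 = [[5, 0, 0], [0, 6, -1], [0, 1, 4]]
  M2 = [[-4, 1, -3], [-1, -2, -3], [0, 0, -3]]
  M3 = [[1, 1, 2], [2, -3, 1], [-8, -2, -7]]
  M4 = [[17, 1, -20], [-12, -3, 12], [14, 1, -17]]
Characteristic polynomials: χ_{M1} = (x - 5)^3, χ_{M2} = (x + 3)^3, χ_{M3} = (x + 3)^3, χ_{M4} = (x - 3)(x + 3)^2.

{M1}: invariant factors x - 5, (x - 5)^2.

{M2}: invariant factors x + 3, (x + 3)^2.

{M3}: invariant factors (x + 3)^3.

{M4}: invariant factors (x - 3)(x + 3)^2.

Matrices are similar if and only if their invariant-factor lists agree; the partition into similarity classes is {M1}, {M2}, {M3}, {M4}.

4 classes: {M1}, {M2}, {M3}, {M4}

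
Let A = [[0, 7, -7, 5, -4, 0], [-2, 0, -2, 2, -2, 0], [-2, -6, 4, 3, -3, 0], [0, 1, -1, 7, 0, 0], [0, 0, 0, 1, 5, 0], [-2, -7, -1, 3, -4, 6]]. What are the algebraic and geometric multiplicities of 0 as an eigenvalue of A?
algebraic multiplicity 1, geometric multiplicity 1

The characteristic polynomial is x(x - 6)^4(x + 2), so the factor x appears with exponent 1: the algebraic multiplicity is 1.

rank(A) = 5, so the eigenspace has dimension 6 - 5 = 1: the geometric multiplicity is 1.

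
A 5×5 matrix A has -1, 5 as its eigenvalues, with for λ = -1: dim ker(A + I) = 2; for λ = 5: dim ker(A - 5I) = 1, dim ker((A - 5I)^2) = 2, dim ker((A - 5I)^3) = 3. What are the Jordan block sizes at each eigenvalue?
λ = -1: successive nullity increments [2] count blocks of size ≥ k; block sizes are [1, 1].
λ = 5: successive nullity increments [1, 1, 1] count blocks of size ≥ k; block sizes are [3].

Jordan blocks: (-1, 1), (-1, 1), (5, 3)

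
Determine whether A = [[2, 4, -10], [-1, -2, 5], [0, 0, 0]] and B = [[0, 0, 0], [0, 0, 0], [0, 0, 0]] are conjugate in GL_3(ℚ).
No.

Both have characteristic polynomial x^3, but the minimal polynomial of A is x^2 while the minimal polynomial of B is x. The minimal polynomial is a similarity invariant, so A and B are not similar.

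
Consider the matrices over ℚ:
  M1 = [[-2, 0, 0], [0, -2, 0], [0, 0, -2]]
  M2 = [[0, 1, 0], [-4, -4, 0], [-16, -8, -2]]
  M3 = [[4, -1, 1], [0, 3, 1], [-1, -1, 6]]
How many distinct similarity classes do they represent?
3 classes: {M1}, {M2}, {M3}

Characteristic polynomials: χ_{M1} = (x + 2)^3, χ_{M2} = (x + 2)^3, χ_{M3} = (x - 5)(x - 4)^2.

{M1}: invariant factors x + 2, x + 2, x + 2.

{M2}: invariant factors x + 2, (x + 2)^2.

{M3}: invariant factors (x - 5)(x - 4)^2.

Matrices are similar if and only if their invariant-factor lists agree; the partition into similarity classes is {M1}, {M2}, {M3}.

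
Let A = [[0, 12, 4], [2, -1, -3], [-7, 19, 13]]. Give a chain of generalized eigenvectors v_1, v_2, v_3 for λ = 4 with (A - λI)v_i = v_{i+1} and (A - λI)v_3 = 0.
v_1 = [[5, 1, 2]]^T, v_2 = [[0, -1, 2]]^T, v_3 = [[-4, -1, -1]]^T

We seek v_1 ∈ ker((A - 4I)^3) \ ker((A - 4I)^2), then set v_{i+1} = (A - 4I) v_i.

One such chain is v_1 = [[5, 1, 2]]^T, v_2 = [[0, -1, 2]]^T, v_3 = [[-4, -1, -1]]^T. Check: (A - 4I) v_3 = [[0, 0, 0]]^T = 0.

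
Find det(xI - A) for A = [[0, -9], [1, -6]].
χ_A(x) = (x + 3)^2

xI - A = [[x, 9], [-1, x + 6]].

Expanding det(xI - A) along the first row:
det(xI - A) = + (x)·det([[x + 6]]) - (9)·det([[-1]]).

Evaluating gives χ_A(x) = x^2 + 6x + 9 = (x + 3)^2.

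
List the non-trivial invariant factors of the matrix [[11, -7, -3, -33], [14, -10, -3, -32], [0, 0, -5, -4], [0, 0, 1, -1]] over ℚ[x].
(x - 4)(x + 3)^3

The Jordan structure of A has elementary divisors (x + 3)^3, (x - 4). Arranging the block sizes at each eigenvalue in decreasing order and taking row products gives the invariant factors.

Invariant factors (smallest first, each dividing the next): (x - 4)(x + 3)^3.

Check: the last factor (x - 4)(x + 3)^3 is the minimal polynomial, and the product (x - 4)(x + 3)^3 is the characteristic polynomial.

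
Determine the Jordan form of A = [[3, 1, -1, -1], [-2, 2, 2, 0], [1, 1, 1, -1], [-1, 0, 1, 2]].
J = [[2, 1, 0, 0], [0, 2, 1, 0], [0, 0, 2, 0], [0, 0, 0, 2]]

The characteristic polynomial is det(xI - A) = (x - 2)^4, so the eigenvalues are 2 (algebraic multiplicity 4).

For λ = 2: rank(A - 2I) = 2, rank((A - 2I)^2) = 1, rank((A - 2I)^3) = 0. The eigenspace has dimension 4 - 2 = 2, so there are 2 Jordan blocks; the rank sequence gives block sizes [3, 1].

Assembling the blocks gives the Jordan form J above.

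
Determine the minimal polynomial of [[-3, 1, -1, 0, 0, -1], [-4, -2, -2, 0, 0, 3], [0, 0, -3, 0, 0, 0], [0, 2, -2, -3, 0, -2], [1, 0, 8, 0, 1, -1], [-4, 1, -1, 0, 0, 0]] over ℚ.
The characteristic polynomial factors as (x - 1)^2(x + 3)^4. The minimal polynomial is ∏(x - λ)^{k_λ} where k_λ is the size of the largest Jordan block at λ.

For λ = -3: rank(A + 3I) = 4, and the largest Jordan block has size 3 (the smallest k with rank((A + 3I)^k) = rank((A + 3I)^(k+1))).
For λ = 1: rank(A - I) = 5, and the largest Jordan block has size 2 (the smallest k with rank((A - I)^k) = rank((A - I)^(k+1))).

So m_A(x) = (x - 1)^2(x + 3)^3.

m_A(x) = (x - 1)^2(x + 3)^3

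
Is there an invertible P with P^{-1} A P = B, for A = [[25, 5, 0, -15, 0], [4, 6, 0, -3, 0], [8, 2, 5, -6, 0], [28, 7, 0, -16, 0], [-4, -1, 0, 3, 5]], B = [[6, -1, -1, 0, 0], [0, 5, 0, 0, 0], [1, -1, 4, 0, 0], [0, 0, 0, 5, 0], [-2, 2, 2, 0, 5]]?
Yes.

Two matrices over a field are similar if and only if they have the same invariant factors.

Both A and B have characteristic polynomial (x - 5)^5 and minimal polynomial (x - 5)^2. Computing further, both have invariant factors x - 5, x - 5, x - 5, (x - 5)^2. Hence A and B are similar.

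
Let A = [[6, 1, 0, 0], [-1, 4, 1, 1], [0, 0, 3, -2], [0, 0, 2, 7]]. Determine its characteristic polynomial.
χ_A(x) = (x - 5)^4

xI - A = [[x - 6, -1, 0, 0], [1, x - 4, -1, -1], [0, 0, x - 3, 2], [0, 0, -2, x - 7]].

Expanding det(xI - A) along the first row:
det(xI - A) = + (x - 6)·det([[x - 4, -1, -1], [0, x - 3, 2], [0, -2, x - 7]]) - (-1)·det([[1, -1, -1], [0, x - 3, 2], [0, -2, x - 7]]) + (0)·det([[1, x - 4, -1], [0, 0, 2], [0, 0, x - 7]]) - (0)·det([[1, x - 4, -1], [0, 0, x - 3], [0, 0, -2]]).

Evaluating gives χ_A(x) = x^4 - 20x^3 + 150x^2 - 500x + 625 = (x - 5)^4.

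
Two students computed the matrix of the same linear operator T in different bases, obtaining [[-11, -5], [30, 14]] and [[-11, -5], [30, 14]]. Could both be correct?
Two matrices over a field are similar if and only if they have the same invariant factors.

Both A and B have characteristic polynomial (x - 4)(x + 1) and minimal polynomial (x - 4)(x + 1). Computing further, both have invariant factors (x - 4)(x + 1). Hence A and B are similar.

Yes.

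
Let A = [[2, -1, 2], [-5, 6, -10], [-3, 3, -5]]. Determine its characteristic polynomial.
χ_A(x) = (x - 1)^3

xI - A = [[x - 2, 1, -2], [5, x - 6, 10], [3, -3, x + 5]].

Expanding det(xI - A) along the first row:
det(xI - A) = + (x - 2)·det([[x - 6, 10], [-3, x + 5]]) - (1)·det([[5, 10], [3, x + 5]]) + (-2)·det([[5, x - 6], [3, -3]]).

Evaluating gives χ_A(x) = x^3 - 3x^2 + 3x - 1 = (x - 1)^3.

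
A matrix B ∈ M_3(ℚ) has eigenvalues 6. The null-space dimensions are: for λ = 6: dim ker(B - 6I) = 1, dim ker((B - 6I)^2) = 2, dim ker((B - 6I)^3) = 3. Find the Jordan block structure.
Jordan blocks: (6, 3)

λ = 6: successive nullity increments [1, 1, 1] count blocks of size ≥ k; block sizes are [3].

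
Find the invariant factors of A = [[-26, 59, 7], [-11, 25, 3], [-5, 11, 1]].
The Jordan structure of A has elementary divisors x^3. Arranging the block sizes at each eigenvalue in decreasing order and taking row products gives the invariant factors.

Invariant factors (smallest first, each dividing the next): x^3.

Check: the last factor x^3 is the minimal polynomial, and the product x^3 is the characteristic polynomial.

x^3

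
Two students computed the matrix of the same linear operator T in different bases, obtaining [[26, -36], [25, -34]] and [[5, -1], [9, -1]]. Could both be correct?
trace(A) = -8 but trace(B) = 4. The trace is a similarity invariant, so A and B are not similar.

No.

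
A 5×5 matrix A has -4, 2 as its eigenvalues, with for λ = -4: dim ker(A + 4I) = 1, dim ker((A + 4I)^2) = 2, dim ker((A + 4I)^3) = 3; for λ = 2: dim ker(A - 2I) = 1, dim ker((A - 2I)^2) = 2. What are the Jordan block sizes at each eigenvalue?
Jordan blocks: (-4, 3), (2, 2)

λ = -4: successive nullity increments [1, 1, 1] count blocks of size ≥ k; block sizes are [3].
λ = 2: successive nullity increments [1, 1] count blocks of size ≥ k; block sizes are [2].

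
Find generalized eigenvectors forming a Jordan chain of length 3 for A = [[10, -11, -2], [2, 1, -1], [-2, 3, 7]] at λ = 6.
We seek v_1 ∈ ker((A - 6I)^3) \ ker((A - 6I)^2), then set v_{i+1} = (A - 6I) v_i.

One such chain is v_1 = [[1, 0, 1]]^T, v_2 = [[2, 1, -1]]^T, v_3 = [[-1, 0, -2]]^T. Check: (A - 6I) v_3 = [[0, 0, 0]]^T = 0.

v_1 = [[1, 0, 1]]^T, v_2 = [[2, 1, -1]]^T, v_3 = [[-1, 0, -2]]^T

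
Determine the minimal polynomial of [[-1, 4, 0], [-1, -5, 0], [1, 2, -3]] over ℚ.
The characteristic polynomial factors as (x + 3)^3. The minimal polynomial is ∏(x - λ)^{k_λ} where k_λ is the size of the largest Jordan block at λ.

For λ = -3: rank(A + 3I) = 1, and the largest Jordan block has size 2 (the smallest k with rank((A + 3I)^k) = rank((A + 3I)^(k+1))).

So m_A(x) = (x + 3)^2.

m_A(x) = (x + 3)^2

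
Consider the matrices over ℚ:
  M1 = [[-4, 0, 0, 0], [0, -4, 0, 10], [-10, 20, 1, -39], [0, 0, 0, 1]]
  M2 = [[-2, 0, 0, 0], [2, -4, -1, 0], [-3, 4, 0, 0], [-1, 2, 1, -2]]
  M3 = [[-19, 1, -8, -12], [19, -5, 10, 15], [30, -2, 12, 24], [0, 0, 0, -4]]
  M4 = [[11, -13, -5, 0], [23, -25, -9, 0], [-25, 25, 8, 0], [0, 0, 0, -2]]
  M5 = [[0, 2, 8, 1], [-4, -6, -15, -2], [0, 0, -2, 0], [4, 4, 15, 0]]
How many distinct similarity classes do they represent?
Characteristic polynomials: χ_{M1} = (x - 1)^2(x + 4)^2, χ_{M2} = (x + 2)^4, χ_{M3} = (x + 4)^4, χ_{M4} = (x + 2)^4, χ_{M5} = (x + 2)^4.

{M1}: invariant factors x + 4, (x - 1)^2(x + 4).

{M2, M4, M5}: invariant factors x + 2, (x + 2)^3.

{M3}: invariant factors x + 4, (x + 4)^3.

Matrices are similar if and only if their invariant-factor lists agree; the partition into similarity classes is {M1}, {M2, M4, M5}, {M3}.

3 classes: {M1}, {M2, M4, M5}, {M3}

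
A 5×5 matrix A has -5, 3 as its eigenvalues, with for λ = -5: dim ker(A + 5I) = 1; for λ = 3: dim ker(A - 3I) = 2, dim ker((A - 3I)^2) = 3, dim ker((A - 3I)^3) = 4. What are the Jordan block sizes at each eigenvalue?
λ = -5: successive nullity increments [1] count blocks of size ≥ k; block sizes are [1].
λ = 3: successive nullity increments [2, 1, 1] count blocks of size ≥ k; block sizes are [3, 1].

Jordan blocks: (-5, 1), (3, 3), (3, 1)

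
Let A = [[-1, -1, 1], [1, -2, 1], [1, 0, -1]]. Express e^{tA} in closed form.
A has Jordan form J = [[-2, 0, 0], [0, -1, 1], [0, 0, -1]] with A = PJP^{-1}, so e^{tA} = P e^{tJ} P^{-1}.

For a Jordan block J_k(λ), e^{tJ_k(λ)} = e^{λt} · (I + tN + t^2 N^2/2! + ... + t^{k-1} N^{k-1}/(k-1)!) where N is the nilpotent superdiagonal part.

Assembling the blocks and conjugating back gives the entries of e^{tA} as shown above.

e^{tA} = [[e^{-t}, (1 - e^{t})*e^{-2*t}, (e^{t} - 1)*e^{-2*t}], [t*e^{-t}, (1 - t)*e^{-t}, t*e^{-t}], [t*e^{-t}, ((1 - t)*e^{t} - 1)*e^{-2*t}, (t*e^{t} + 1)*e^{-2*t}]]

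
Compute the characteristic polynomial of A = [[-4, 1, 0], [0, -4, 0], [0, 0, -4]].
xI - A = [[x + 4, -1, 0], [0, x + 4, 0], [0, 0, x + 4]].

Expanding det(xI - A) along the first row:
det(xI - A) = + (x + 4)·det([[x + 4, 0], [0, x + 4]]) - (-1)·det([[0, 0], [0, x + 4]]) + (0)·det([[0, x + 4], [0, 0]]).

Evaluating gives χ_A(x) = x^3 + 12x^2 + 48x + 64 = (x + 4)^3.

χ_A(x) = (x + 4)^3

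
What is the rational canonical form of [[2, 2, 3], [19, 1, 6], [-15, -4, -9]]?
R = [[0, 0, 9], [1, 0, -6], [0, 1, -6]]

The invariant factors of A (the non-unit diagonal entries of the Smith normal form of xI - A over ℚ[x]) are (x + 3)(x^2 + 3x - 3), each dividing the next. The characteristic polynomial is their product, (x + 3)(x^2 + 3x - 3).

The rational canonical form is the block-diagonal matrix of companion matrices C(f_i):
R = [[0, 0, 9], [1, 0, -6], [0, 1, -6]].

Note the characteristic polynomial does not split into linear factors over ℚ, so A has no Jordan form over ℚ; the rational canonical form exists over any field.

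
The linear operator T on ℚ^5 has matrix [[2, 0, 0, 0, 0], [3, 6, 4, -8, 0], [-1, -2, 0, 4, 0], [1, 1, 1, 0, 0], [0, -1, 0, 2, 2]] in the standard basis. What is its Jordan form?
J = [[2, 1, 0, 0, 0], [0, 2, 1, 0, 0], [0, 0, 2, 0, 0], [0, 0, 0, 2, 1], [0, 0, 0, 0, 2]]

The characteristic polynomial is det(xI - A) = (x - 2)^5, so the eigenvalues are 2 (algebraic multiplicity 5).

For λ = 2: rank(A - 2I) = 3, rank((A - 2I)^2) = 1, rank((A - 2I)^3) = 0. The eigenspace has dimension 5 - 3 = 2, so there are 2 Jordan blocks; the rank sequence gives block sizes [3, 2].

Assembling the blocks gives the Jordan form J above.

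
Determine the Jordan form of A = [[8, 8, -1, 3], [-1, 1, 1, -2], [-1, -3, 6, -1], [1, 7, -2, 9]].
J = [[6, 1, 0, 0], [0, 6, 0, 0], [0, 0, 6, 1], [0, 0, 0, 6]]

The characteristic polynomial is det(xI - A) = (x - 6)^4, so the eigenvalues are 6 (algebraic multiplicity 4).

For λ = 6: rank(A - 6I) = 2, rank((A - 6I)^2) = 0. The eigenspace has dimension 4 - 2 = 2, so there are 2 Jordan blocks; the rank sequence gives block sizes [2, 2].

Assembling the blocks gives the Jordan form J above.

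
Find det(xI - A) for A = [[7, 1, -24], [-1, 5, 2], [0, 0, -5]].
χ_A(x) = (x - 6)^2(x + 5)

xI - A = [[x - 7, -1, 24], [1, x - 5, -2], [0, 0, x + 5]].

Expanding det(xI - A) along the first row:
det(xI - A) = + (x - 7)·det([[x - 5, -2], [0, x + 5]]) - (-1)·det([[1, -2], [0, x + 5]]) + (24)·det([[1, x - 5], [0, 0]]).

Evaluating gives χ_A(x) = x^3 - 7x^2 - 24x + 180 = (x - 6)^2(x + 5).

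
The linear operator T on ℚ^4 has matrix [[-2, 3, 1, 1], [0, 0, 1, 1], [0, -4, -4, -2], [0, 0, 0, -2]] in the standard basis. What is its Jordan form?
The characteristic polynomial is det(xI - A) = (x + 2)^4, so the eigenvalues are -2 (algebraic multiplicity 4).

For λ = -2: rank(A + 2I) = 2, rank((A + 2I)^2) = 1, rank((A + 2I)^3) = 0. The eigenspace has dimension 4 - 2 = 2, so there are 2 Jordan blocks; the rank sequence gives block sizes [3, 1].

Assembling the blocks gives the Jordan form J above.

J = [[-2, 1, 0, 0], [0, -2, 1, 0], [0, 0, -2, 0], [0, 0, 0, -2]]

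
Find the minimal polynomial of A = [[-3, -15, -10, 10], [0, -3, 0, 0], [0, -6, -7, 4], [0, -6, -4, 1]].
m_A(x) = (x + 3)^2

The characteristic polynomial factors as (x + 3)^4. The minimal polynomial is ∏(x - λ)^{k_λ} where k_λ is the size of the largest Jordan block at λ.

For λ = -3: rank(A + 3I) = 1, and the largest Jordan block has size 2 (the smallest k with rank((A + 3I)^k) = rank((A + 3I)^(k+1))).

So m_A(x) = (x + 3)^2.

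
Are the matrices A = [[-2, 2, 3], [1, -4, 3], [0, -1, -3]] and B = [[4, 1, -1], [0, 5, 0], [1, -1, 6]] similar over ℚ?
trace(A) = -9 but trace(B) = 15. The trace is a similarity invariant, so A and B are not similar.

No.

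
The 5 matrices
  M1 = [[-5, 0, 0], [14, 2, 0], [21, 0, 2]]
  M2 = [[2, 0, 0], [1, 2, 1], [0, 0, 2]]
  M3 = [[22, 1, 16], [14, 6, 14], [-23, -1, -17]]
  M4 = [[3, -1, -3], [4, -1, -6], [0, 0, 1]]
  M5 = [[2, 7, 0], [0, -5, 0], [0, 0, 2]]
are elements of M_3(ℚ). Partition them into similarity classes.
4 classes: {M1, M5}, {M2}, {M3}, {M4}

Characteristic polynomials: χ_{M1} = (x - 2)^2(x + 5), χ_{M2} = (x - 2)^3, χ_{M3} = (x - 6)^2(x + 1), χ_{M4} = (x - 1)^3, χ_{M5} = (x - 2)^2(x + 5).

{M1, M5}: invariant factors x - 2, (x - 2)(x + 5).

{M2}: invariant factors x - 2, (x - 2)^2.

{M3}: invariant factors (x - 6)^2(x + 1).

{M4}: invariant factors x - 1, (x - 1)^2.

Matrices are similar if and only if their invariant-factor lists agree; the partition into similarity classes is {M1, M5}, {M2}, {M3}, {M4}.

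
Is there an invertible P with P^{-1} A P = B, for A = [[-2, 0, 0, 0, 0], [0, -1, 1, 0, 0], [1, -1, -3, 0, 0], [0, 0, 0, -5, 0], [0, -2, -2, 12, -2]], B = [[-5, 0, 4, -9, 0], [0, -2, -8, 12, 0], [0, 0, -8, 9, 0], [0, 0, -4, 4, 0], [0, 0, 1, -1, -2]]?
Two matrices over a field are similar if and only if they have the same invariant factors.

Both A and B have characteristic polynomial (x + 2)^4(x + 5) and minimal polynomial (x + 2)^3(x + 5). Computing further, both have invariant factors x + 2, (x + 2)^3(x + 5). Hence A and B are similar.

Yes.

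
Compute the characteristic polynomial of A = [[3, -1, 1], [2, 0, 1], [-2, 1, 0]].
χ_A(x) = (x - 1)^3

xI - A = [[x - 3, 1, -1], [-2, x, -1], [2, -1, x]].

Expanding det(xI - A) along the first row:
det(xI - A) = + (x - 3)·det([[x, -1], [-1, x]]) - (1)·det([[-2, -1], [2, x]]) + (-1)·det([[-2, x], [2, -1]]).

Evaluating gives χ_A(x) = x^3 - 3x^2 + 3x - 1 = (x - 1)^3.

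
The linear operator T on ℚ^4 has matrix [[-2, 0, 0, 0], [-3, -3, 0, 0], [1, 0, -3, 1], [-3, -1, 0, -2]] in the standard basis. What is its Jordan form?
The characteristic polynomial is det(xI - A) = (x + 2)^2(x + 3)^2, so the eigenvalues are -3 (algebraic multiplicity 2), -2 (algebraic multiplicity 2).

For λ = -3: rank(A + 3I) = 3, rank((A + 3I)^2) = 2. The eigenspace has dimension 4 - 3 = 1, so there is 1 Jordan block; the rank sequence gives block sizes [2].

For λ = -2: rank(A + 2I) = 2. The eigenspace has dimension 4 - 2 = 2, so there are 2 Jordan blocks; the rank sequence gives block sizes [1, 1].

Assembling the blocks gives the Jordan form J above.

J = [[-3, 1, 0, 0], [0, -3, 0, 0], [0, 0, -2, 0], [0, 0, 0, -2]]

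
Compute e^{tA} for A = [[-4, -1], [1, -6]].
A has Jordan form J = [[-5, 1], [0, -5]] with A = PJP^{-1}, so e^{tA} = P e^{tJ} P^{-1}.

For a Jordan block J_k(λ), e^{tJ_k(λ)} = e^{λt} · (I + tN + t^2 N^2/2! + ... + t^{k-1} N^{k-1}/(k-1)!) where N is the nilpotent superdiagonal part.

Assembling the blocks and conjugating back gives the entries of e^{tA} as shown above.

e^{tA} = [[(t + 1)*e^{-5*t}, -t*e^{-5*t}], [t*e^{-5*t}, (1 - t)*e^{-5*t}]]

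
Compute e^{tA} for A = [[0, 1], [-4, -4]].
e^{tA} = [[(2*t + 1)*e^{-2*t}, t*e^{-2*t}], [-4*t*e^{-2*t}, (1 - 2*t)*e^{-2*t}]]

A has Jordan form J = [[-2, 1], [0, -2]] with A = PJP^{-1}, so e^{tA} = P e^{tJ} P^{-1}.

For a Jordan block J_k(λ), e^{tJ_k(λ)} = e^{λt} · (I + tN + t^2 N^2/2! + ... + t^{k-1} N^{k-1}/(k-1)!) where N is the nilpotent superdiagonal part.

Assembling the blocks and conjugating back gives the entries of e^{tA} as shown above.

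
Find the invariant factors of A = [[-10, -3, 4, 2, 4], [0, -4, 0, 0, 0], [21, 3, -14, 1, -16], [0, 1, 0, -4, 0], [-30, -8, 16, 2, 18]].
(x + 4)^2, (x - 2)(x + 4)^2

The Jordan structure of A has elementary divisors (x + 4)^2, (x + 4)^2, (x - 2). Arranging the block sizes at each eigenvalue in decreasing order and taking row products gives the invariant factors.

Invariant factors (smallest first, each dividing the next): (x + 4)^2, (x - 2)(x + 4)^2.

Check: the last factor (x - 2)(x + 4)^2 is the minimal polynomial, and the product (x - 2)(x + 4)^4 is the characteristic polynomial.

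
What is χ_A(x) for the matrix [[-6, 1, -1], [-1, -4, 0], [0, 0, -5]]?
χ_A(x) = (x + 5)^3

xI - A = [[x + 6, -1, 1], [1, x + 4, 0], [0, 0, x + 5]].

Expanding det(xI - A) along the first row:
det(xI - A) = + (x + 6)·det([[x + 4, 0], [0, x + 5]]) - (-1)·det([[1, 0], [0, x + 5]]) + (1)·det([[1, x + 4], [0, 0]]).

Evaluating gives χ_A(x) = x^3 + 15x^2 + 75x + 125 = (x + 5)^3.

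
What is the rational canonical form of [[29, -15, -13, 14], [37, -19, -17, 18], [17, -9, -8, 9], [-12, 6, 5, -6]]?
R = [[0, 0, 0, -4], [1, 0, 0, 4], [0, 1, 0, 5], [0, 0, 1, -4]]

The invariant factors of A (the non-unit diagonal entries of the Smith normal form of xI - A over ℚ[x]) are (x - 1)(x + 1)(x^2 + 4x - 4), each dividing the next. The characteristic polynomial is their product, (x - 1)(x + 1)(x^2 + 4x - 4).

The rational canonical form is the block-diagonal matrix of companion matrices C(f_i):
R = [[0, 0, 0, -4], [1, 0, 0, 4], [0, 1, 0, 5], [0, 0, 1, -4]].

Note the characteristic polynomial does not split into linear factors over ℚ, so A has no Jordan form over ℚ; the rational canonical form exists over any field.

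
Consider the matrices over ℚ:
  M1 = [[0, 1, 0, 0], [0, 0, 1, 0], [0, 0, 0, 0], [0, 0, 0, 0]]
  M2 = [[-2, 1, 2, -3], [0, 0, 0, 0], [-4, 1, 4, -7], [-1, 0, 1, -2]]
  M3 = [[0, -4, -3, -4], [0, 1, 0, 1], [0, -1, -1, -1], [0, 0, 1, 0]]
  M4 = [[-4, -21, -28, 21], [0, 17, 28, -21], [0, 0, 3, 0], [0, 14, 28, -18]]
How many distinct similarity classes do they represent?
Characteristic polynomials: χ_{M1} = x^4, χ_{M2} = x^4, χ_{M3} = x^4, χ_{M4} = (x - 3)^2(x + 4)^2.

{M1, M2, M3}: invariant factors x, x^3.

{M4}: invariant factors (x - 3)(x + 4), (x - 3)(x + 4).

Matrices are similar if and only if their invariant-factor lists agree; the partition into similarity classes is {M1, M2, M3}, {M4}.

2 classes: {M1, M2, M3}, {M4}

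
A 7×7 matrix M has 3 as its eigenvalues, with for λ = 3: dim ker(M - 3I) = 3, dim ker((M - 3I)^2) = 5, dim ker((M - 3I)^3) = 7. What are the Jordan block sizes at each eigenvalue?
λ = 3: successive nullity increments [3, 2, 2] count blocks of size ≥ k; block sizes are [3, 3, 1].

Jordan blocks: (3, 3), (3, 3), (3, 1)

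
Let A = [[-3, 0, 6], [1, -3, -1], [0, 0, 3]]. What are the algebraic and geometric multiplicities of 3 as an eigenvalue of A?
The characteristic polynomial is (x - 3)(x + 3)^2, so the factor x - 3 appears with exponent 1: the algebraic multiplicity is 1.

rank(A - 3I) = 2, so the eigenspace has dimension 3 - 2 = 1: the geometric multiplicity is 1.

algebraic multiplicity 1, geometric multiplicity 1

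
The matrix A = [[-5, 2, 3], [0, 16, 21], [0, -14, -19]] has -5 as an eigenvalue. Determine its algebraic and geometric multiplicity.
The characteristic polynomial is (x - 2)(x + 5)^2, so the factor x + 5 appears with exponent 2: the algebraic multiplicity is 2.

rank(A + 5I) = 2, so the eigenspace has dimension 3 - 2 = 1: the geometric multiplicity is 1.

Since 1 < 2, A is not diagonalizable.

algebraic multiplicity 2, geometric multiplicity 1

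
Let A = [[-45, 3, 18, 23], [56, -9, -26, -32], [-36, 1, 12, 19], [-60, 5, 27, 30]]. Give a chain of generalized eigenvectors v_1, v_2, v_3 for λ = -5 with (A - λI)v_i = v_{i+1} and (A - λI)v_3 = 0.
v_1 = [[0, -1, -1, 1]]^T, v_2 = [[2, -2, 1, 3]]^T, v_3 = [[1, -2, 0, 2]]^T

We seek v_1 ∈ ker((A + 5I)^3) \ ker((A + 5I)^2), then set v_{i+1} = (A + 5I) v_i.

One such chain is v_1 = [[0, -1, -1, 1]]^T, v_2 = [[2, -2, 1, 3]]^T, v_3 = [[1, -2, 0, 2]]^T. Check: (A + 5I) v_3 = [[0, 0, 0, 0]]^T = 0.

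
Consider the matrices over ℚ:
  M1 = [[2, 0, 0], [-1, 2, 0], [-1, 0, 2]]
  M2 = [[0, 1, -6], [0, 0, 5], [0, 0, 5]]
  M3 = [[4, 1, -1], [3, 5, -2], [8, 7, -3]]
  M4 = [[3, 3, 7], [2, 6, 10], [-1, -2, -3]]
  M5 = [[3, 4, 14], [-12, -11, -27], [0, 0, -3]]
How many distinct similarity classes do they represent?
4 classes: {M1}, {M2}, {M3, M4}, {M5}

Characteristic polynomials: χ_{M1} = (x - 2)^3, χ_{M2} = x^2(x - 5), χ_{M3} = (x - 2)^3, χ_{M4} = (x - 2)^3, χ_{M5} = (x + 3)^2(x + 5).

{M1}: invariant factors x - 2, (x - 2)^2.

{M2}: invariant factors x^2(x - 5).

{M3, M4}: invariant factors (x - 2)^3.

{M5}: invariant factors (x + 3)^2(x + 5).

Matrices are similar if and only if their invariant-factor lists agree; the partition into similarity classes is {M1}, {M2}, {M3, M4}, {M5}.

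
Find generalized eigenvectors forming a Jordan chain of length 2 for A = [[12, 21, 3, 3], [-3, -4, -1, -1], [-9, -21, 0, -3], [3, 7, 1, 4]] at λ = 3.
v_1 = [[1, 0, -4, 2]]^T, v_2 = [[3, -1, -3, 1]]^T

We seek v_1 ∈ ker((A - 3I)^2) \ ker(A - 3I), then set v_{i+1} = (A - 3I) v_i.

One such chain is v_1 = [[1, 0, -4, 2]]^T, v_2 = [[3, -1, -3, 1]]^T. Check: (A - 3I) v_2 = [[0, 0, 0, 0]]^T = 0.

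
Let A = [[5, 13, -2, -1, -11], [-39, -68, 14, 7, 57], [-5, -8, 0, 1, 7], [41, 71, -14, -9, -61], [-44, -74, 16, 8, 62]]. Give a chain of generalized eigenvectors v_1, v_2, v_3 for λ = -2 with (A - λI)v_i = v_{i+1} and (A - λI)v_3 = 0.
v_1 = [[0, 4, 1, -4, 5]]^T, v_2 = [[-1, 7, 1, -7, 8]]^T, v_3 = [[1, -2, 0, 3, -2]]^T

We seek v_1 ∈ ker((A + 2I)^3) \ ker((A + 2I)^2), then set v_{i+1} = (A + 2I) v_i.

One such chain is v_1 = [[0, 4, 1, -4, 5]]^T, v_2 = [[-1, 7, 1, -7, 8]]^T, v_3 = [[1, -2, 0, 3, -2]]^T. Check: (A + 2I) v_3 = [[0, 0, 0, 0, 0]]^T = 0.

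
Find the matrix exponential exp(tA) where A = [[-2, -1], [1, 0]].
A has Jordan form J = [[-1, 1], [0, -1]] with A = PJP^{-1}, so e^{tA} = P e^{tJ} P^{-1}.

For a Jordan block J_k(λ), e^{tJ_k(λ)} = e^{λt} · (I + tN + t^2 N^2/2! + ... + t^{k-1} N^{k-1}/(k-1)!) where N is the nilpotent superdiagonal part.

Assembling the blocks and conjugating back gives the entries of e^{tA} as shown above.

e^{tA} = [[(1 - t)*e^{-t}, -t*e^{-t}], [t*e^{-t}, (t + 1)*e^{-t}]]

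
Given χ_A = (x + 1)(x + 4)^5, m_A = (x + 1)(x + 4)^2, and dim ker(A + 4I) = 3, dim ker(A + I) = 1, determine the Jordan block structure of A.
λ = -4: algebraic multiplicity 5 (exponent in χ_A), largest block size 2 (exponent in m_A), 3 blocks (geometric multiplicity). These force block sizes [2, 2, 1].
λ = -1: algebraic multiplicity 1 (exponent in χ_A), largest block size 1 (exponent in m_A), 1 block (geometric multiplicity). This forces block sizes [1].

Jordan blocks: (-4, 2), (-4, 2), (-4, 1), (-1, 1)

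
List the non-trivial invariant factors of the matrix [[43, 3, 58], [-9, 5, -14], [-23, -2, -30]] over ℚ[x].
The Jordan structure of A has elementary divisors (x - 6)^3. Arranging the block sizes at each eigenvalue in decreasing order and taking row products gives the invariant factors.

Invariant factors (smallest first, each dividing the next): (x - 6)^3.

Check: the last factor (x - 6)^3 is the minimal polynomial, and the product (x - 6)^3 is the characteristic polynomial.

(x - 6)^3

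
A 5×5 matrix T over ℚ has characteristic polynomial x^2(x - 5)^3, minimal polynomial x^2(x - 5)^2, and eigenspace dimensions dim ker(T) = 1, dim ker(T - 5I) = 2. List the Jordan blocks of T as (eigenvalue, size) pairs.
Jordan blocks: (0, 2), (5, 2), (5, 1)

λ = 0: algebraic multiplicity 2 (exponent in χ_T), largest block size 2 (exponent in m_T), 1 block (geometric multiplicity). This forces block sizes [2].
λ = 5: algebraic multiplicity 3 (exponent in χ_T), largest block size 2 (exponent in m_T), 2 blocks (geometric multiplicity). These force block sizes [2, 1].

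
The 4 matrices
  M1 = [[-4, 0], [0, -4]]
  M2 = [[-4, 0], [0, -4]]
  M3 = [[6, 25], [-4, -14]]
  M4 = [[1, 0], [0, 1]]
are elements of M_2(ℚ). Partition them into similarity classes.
Characteristic polynomials: χ_{M1} = (x + 4)^2, χ_{M2} = (x + 4)^2, χ_{M3} = (x + 4)^2, χ_{M4} = (x - 1)^2.

{M1, M2}: invariant factors x + 4, x + 4.

{M3}: invariant factors (x + 4)^2.

{M4}: invariant factors x - 1, x - 1.

Matrices are similar if and only if their invariant-factor lists agree; the partition into similarity classes is {M1, M2}, {M3}, {M4}.

3 classes: {M1, M2}, {M3}, {M4}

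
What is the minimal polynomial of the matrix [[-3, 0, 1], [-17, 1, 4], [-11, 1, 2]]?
m_A(x) = x^3

The characteristic polynomial factors as x^3. The minimal polynomial is ∏(x - λ)^{k_λ} where k_λ is the size of the largest Jordan block at λ.

For λ = 0: rank(A) = 2, and the largest Jordan block has size 3 (the smallest k with rank(A^k) = rank(A^(k+1))).

So m_A(x) = x^3.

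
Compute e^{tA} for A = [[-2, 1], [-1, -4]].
A has Jordan form J = [[-3, 1], [0, -3]] with A = PJP^{-1}, so e^{tA} = P e^{tJ} P^{-1}.

For a Jordan block J_k(λ), e^{tJ_k(λ)} = e^{λt} · (I + tN + t^2 N^2/2! + ... + t^{k-1} N^{k-1}/(k-1)!) where N is the nilpotent superdiagonal part.

Assembling the blocks and conjugating back gives the entries of e^{tA} as shown above.

e^{tA} = [[(t + 1)*e^{-3*t}, t*e^{-3*t}], [-t*e^{-3*t}, (1 - t)*e^{-3*t}]]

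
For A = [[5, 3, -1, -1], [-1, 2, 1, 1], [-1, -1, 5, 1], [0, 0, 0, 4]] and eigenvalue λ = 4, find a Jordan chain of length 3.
v_1 = [[2, 1, 5, 0]]^T, v_2 = [[0, 1, 2, 0]]^T, v_3 = [[1, 0, 1, 0]]^T

We seek v_1 ∈ ker((A - 4I)^3) \ ker((A - 4I)^2), then set v_{i+1} = (A - 4I) v_i.

One such chain is v_1 = [[2, 1, 5, 0]]^T, v_2 = [[0, 1, 2, 0]]^T, v_3 = [[1, 0, 1, 0]]^T. Check: (A - 4I) v_3 = [[0, 0, 0, 0]]^T = 0.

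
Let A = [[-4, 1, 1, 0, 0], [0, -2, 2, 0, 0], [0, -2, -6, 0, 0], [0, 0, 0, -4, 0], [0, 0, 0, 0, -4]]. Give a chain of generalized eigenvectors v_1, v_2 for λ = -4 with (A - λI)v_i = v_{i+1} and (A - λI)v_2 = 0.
v_1 = [[6, 11, -10, 1, 0]]^T, v_2 = [[1, 2, -2, 0, 0]]^T

We seek v_1 ∈ ker((A + 4I)^2) \ ker(A + 4I), then set v_{i+1} = (A + 4I) v_i.

One such chain is v_1 = [[6, 11, -10, 1, 0]]^T, v_2 = [[1, 2, -2, 0, 0]]^T. Check: (A + 4I) v_2 = [[0, 0, 0, 0, 0]]^T = 0.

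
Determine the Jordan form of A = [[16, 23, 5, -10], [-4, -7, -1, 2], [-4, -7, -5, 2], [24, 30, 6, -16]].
The characteristic polynomial is det(xI - A) = (x + 2)^2(x + 4)^2, so the eigenvalues are -4 (algebraic multiplicity 2), -2 (algebraic multiplicity 2).

For λ = -4: rank(A + 4I) = 2. The eigenspace has dimension 4 - 2 = 2, so there are 2 Jordan blocks; the rank sequence gives block sizes [1, 1].

For λ = -2: rank(A + 2I) = 3, rank((A + 2I)^2) = 2. The eigenspace has dimension 4 - 3 = 1, so there is 1 Jordan block; the rank sequence gives block sizes [2].

Assembling the blocks gives the Jordan form J above.

J = [[-4, 0, 0, 0], [0, -4, 0, 0], [0, 0, -2, 1], [0, 0, 0, -2]]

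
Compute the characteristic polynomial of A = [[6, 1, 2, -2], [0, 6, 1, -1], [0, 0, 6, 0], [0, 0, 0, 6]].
xI - A = [[x - 6, -1, -2, 2], [0, x - 6, -1, 1], [0, 0, x - 6, 0], [0, 0, 0, x - 6]].

Expanding det(xI - A) along the first row:
det(xI - A) = + (x - 6)·det([[x - 6, -1, 1], [0, x - 6, 0], [0, 0, x - 6]]) - (-1)·det([[0, -1, 1], [0, x - 6, 0], [0, 0, x - 6]]) + (-2)·det([[0, x - 6, 1], [0, 0, 0], [0, 0, x - 6]]) - (2)·det([[0, x - 6, -1], [0, 0, x - 6], [0, 0, 0]]).

Evaluating gives χ_A(x) = x^4 - 24x^3 + 216x^2 - 864x + 1296 = (x - 6)^4.

χ_A(x) = (x - 6)^4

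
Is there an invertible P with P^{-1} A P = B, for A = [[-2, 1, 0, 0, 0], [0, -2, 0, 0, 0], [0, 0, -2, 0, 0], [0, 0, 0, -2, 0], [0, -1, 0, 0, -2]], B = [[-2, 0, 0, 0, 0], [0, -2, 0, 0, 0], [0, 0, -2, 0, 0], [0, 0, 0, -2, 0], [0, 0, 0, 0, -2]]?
No.

Both have characteristic polynomial (x + 2)^5, but the minimal polynomial of A is (x + 2)^2 while the minimal polynomial of B is x + 2. The minimal polynomial is a similarity invariant, so A and B are not similar.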